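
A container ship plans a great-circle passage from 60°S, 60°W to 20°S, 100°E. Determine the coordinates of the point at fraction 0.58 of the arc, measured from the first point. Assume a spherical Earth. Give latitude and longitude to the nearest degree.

The haversine formula gives a central angle δ ≈ 1.717 rad (98.4°) between the endpoints.
Interpolate at f = 0.58 with slerp weights a = sin((1−f)δ)/sin δ ≈ 0.667, b = sin(fδ)/sin δ ≈ 0.848.
p = a·p₁ + b·p₂ ≈ (0.028, 0.496, -0.868); φ = arcsin(p_z) ≈ -60.21°, λ = atan2(p_y, p_x) ≈ 86.72°.

≈ 60°S, 87°E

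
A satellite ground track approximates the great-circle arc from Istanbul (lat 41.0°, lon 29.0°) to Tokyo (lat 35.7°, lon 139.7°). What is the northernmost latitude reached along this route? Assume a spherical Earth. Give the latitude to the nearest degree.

The great circle lies in the plane with unit normal n̂ = (p₁ × p₂)/|p₁ × p₂|.
Here n̂_z ≈ +0.581; the vertex latitude is φ_max = arccos|n̂_z| ≈ 54.5°.
Check via Clairaut: cos φ_max = |cos φ₁| · sin C = cos(41.0°)·sin(50.4°) ≈ 0.581, again giving ≈ 54.5°.

≈ 54°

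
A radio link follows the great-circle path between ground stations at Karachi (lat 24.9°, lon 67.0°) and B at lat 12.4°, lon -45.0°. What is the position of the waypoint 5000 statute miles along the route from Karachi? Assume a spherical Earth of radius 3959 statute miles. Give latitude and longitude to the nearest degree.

Convert each endpoint to a unit vector on the sphere (x = cos φ cos λ, y = cos φ sin λ, z = sin φ).
The central angle between the endpoints is δ = arccos(p₁·p₂) ≈ 1.815 rad (104.0°). The total great-circle distance is δ·R ≈ 1.815 × 3959 ≈ 7184 mi, so the target fraction is f = 5000/7184 ≈ 0.696.
Interpolate at f ≈ 0.696 with slerp weights a = sin((1−f)δ)/sin δ ≈ 0.540, b = sin(fδ)/sin δ ≈ 0.982.
p = a·p₁ + b·p₂ ≈ (0.870, -0.227, 0.438); φ = arcsin(p_z) ≈ 25.99°, λ = atan2(p_y, p_x) ≈ -14.64°.

≈ lat 26°, lon -15°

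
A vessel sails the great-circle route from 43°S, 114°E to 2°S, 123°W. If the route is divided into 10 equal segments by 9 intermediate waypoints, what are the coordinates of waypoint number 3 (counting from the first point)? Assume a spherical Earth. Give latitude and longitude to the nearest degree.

≈ 48°S, 162°E

Write both endpoints as unit vectors p₁, p₂ with components (cos φ cos λ, cos φ sin λ, sin φ).
The central angle between the endpoints is δ = arccos(p₁·p₂) ≈ 1.954 rad (112.0°).
Interpolate at f = 3/10 with slerp weights a = sin((1−f)δ)/sin δ ≈ 1.056, b = sin(fδ)/sin δ ≈ 0.597.
p = a·p₁ + b·p₂ ≈ (-0.639, 0.206, -0.741); φ = arcsin(p_z) ≈ -47.84°, λ = atan2(p_y, p_x) ≈ 162.16°.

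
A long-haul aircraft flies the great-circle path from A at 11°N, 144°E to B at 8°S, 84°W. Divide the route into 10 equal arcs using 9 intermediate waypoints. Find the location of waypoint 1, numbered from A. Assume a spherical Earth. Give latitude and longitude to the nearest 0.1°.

Convert each endpoint to a unit vector on the sphere (x = cos φ cos λ, y = cos φ sin λ, z = sin φ).
The central angle between the endpoints is δ = arccos(p₁·p₂) ≈ 2.314 rad (132.6°).
Interpolate at f = 1/10 with slerp weights a = sin((1−f)δ)/sin δ ≈ 1.184, b = sin(fδ)/sin δ ≈ 0.312.
p = a·p₁ + b·p₂ ≈ (-0.908, 0.376, 0.183); φ = arcsin(p_z) ≈ 10.52°, λ = atan2(p_y, p_x) ≈ 157.49°.

≈ 10.5°N, 157.5°E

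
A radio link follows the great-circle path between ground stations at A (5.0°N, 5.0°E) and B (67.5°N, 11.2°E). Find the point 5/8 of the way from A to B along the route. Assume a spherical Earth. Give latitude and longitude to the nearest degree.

≈ (44°N, 7°E)

From cos δ = sin φ₁ sin φ₂ + cos φ₁ cos φ₂ cos Δλ, the central angle is δ ≈ 1.093 rad (62.6°).
Interpolate at f = 5/8 with slerp weights a = sin((1−f)δ)/sin δ ≈ 0.449, b = sin(fδ)/sin δ ≈ 0.711.
p = a·p₁ + b·p₂ ≈ (0.712, 0.092, 0.696); φ = arcsin(p_z) ≈ 44.10°, λ = atan2(p_y, p_x) ≈ 7.34°.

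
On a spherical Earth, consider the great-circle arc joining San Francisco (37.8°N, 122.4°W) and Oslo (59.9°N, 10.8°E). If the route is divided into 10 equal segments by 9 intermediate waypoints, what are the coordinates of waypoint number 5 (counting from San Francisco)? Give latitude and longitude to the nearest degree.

≈ 69°N, 83°W

Write both endpoints as unit vectors p₁, p₂ with components (cos φ cos λ, cos φ sin λ, sin φ).
The central angle between the endpoints is δ = arccos(p₁·p₂) ≈ 1.309 rad (75.0°).
Interpolate at f = 5/10 with slerp weights a = sin((1−f)δ)/sin δ ≈ 0.630, b = sin(fδ)/sin δ ≈ 0.630.
p = a·p₁ + b·p₂ ≈ (0.044, -0.361, 0.931); φ = arcsin(p_z) ≈ 68.66°, λ = atan2(p_y, p_x) ≈ -83.11°.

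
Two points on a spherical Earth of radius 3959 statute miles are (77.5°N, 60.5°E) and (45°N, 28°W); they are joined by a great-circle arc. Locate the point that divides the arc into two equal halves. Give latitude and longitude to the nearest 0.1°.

≈ (66.1°N, 11.1°W)

The haversine formula gives a central angle δ ≈ 0.803 rad (46.0°) between the endpoints.
Interpolate at f = 1/2 with slerp weights a = sin((1−f)δ)/sin δ ≈ 0.543, b = sin(fδ)/sin δ ≈ 0.543.
p = a·p₁ + b·p₂ ≈ (0.397, -0.078, 0.914); φ = arcsin(p_z) ≈ 66.13°, λ = atan2(p_y, p_x) ≈ -11.11°.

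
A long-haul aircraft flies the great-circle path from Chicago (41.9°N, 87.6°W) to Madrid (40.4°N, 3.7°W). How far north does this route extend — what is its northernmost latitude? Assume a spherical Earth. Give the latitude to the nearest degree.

The great circle lies in the plane with unit normal n̂ = (p₁ × p₂)/|p₁ × p₂|.
Here n̂_z ≈ +0.648; the vertex latitude is φ_max = arccos|n̂_z| ≈ 49.6°.

≈ 50°N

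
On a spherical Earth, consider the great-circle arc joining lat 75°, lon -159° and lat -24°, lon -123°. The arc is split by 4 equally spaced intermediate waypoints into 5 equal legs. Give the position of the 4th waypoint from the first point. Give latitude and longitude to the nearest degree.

Convert each endpoint to a unit vector on the sphere (x = cos φ cos λ, y = cos φ sin λ, z = sin φ).
The central angle between the endpoints is δ = arccos(p₁·p₂) ≈ 1.774 rad (101.6°).
Interpolate at f = 4/5 with slerp weights a = sin((1−f)δ)/sin δ ≈ 0.355, b = sin(fδ)/sin δ ≈ 1.009.
p = a·p₁ + b·p₂ ≈ (-0.588, -0.806, -0.068); φ = arcsin(p_z) ≈ -3.90°, λ = atan2(p_y, p_x) ≈ -126.10°.

≈ lat -4°, lon -126°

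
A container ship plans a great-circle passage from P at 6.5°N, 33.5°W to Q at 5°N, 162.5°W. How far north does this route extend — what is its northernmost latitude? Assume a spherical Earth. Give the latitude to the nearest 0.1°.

≈ 13.2°N

The great circle lies in the plane with unit normal n̂ = (p₁ × p₂)/|p₁ × p₂|.
Here n̂_z ≈ -0.974; the vertex latitude is φ_max = arccos|n̂_z| ≈ 13.2°.
Check via Clairaut: cos φ_max = |cos φ₁| · sin C = cos(6.5°)·sin(78.5°) ≈ 0.974, again giving ≈ 13.2°.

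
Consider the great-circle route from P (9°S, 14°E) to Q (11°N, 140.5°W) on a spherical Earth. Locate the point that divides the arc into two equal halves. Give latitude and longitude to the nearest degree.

≈ (5°N, 62°W)

From cos δ = sin φ₁ sin φ₂ + cos φ₁ cos φ₂ cos Δλ, the central angle is δ ≈ 2.702 rad (154.8°).
Interpolate at f = 1/2 with slerp weights a = sin((1−f)δ)/sin δ ≈ 2.293, b = sin(fδ)/sin δ ≈ 2.293.
p = a·p₁ + b·p₂ ≈ (0.461, -0.884, 0.079); φ = arcsin(p_z) ≈ 4.52°, λ = atan2(p_y, p_x) ≈ -62.47°.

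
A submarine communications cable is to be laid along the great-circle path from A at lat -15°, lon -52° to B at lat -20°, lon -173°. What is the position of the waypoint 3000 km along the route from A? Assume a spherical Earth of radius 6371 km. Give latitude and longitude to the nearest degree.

Write both endpoints as unit vectors p₁, p₂ with components (cos φ cos λ, cos φ sin λ, sin φ).
The central angle between the endpoints is δ = arccos(p₁·p₂) ≈ 1.959 rad (112.3°). The total great-circle distance is δ·R ≈ 1.959 × 6371 ≈ 12484 km, so the target fraction is f = 3000/12484 ≈ 0.240.
Interpolate at f ≈ 0.240 with slerp weights a = sin((1−f)δ)/sin δ ≈ 1.077, b = sin(fδ)/sin δ ≈ 0.490.
p = a·p₁ + b·p₂ ≈ (0.183, -0.876, -0.446); φ = arcsin(p_z) ≈ -26.51°, λ = atan2(p_y, p_x) ≈ -78.19°.

≈ lat -27°, lon -78°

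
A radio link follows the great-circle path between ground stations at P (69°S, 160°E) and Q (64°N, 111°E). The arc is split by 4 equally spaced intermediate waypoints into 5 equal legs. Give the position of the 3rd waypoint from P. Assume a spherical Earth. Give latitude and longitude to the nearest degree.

≈ (11°N, 130°E)

Write both endpoints as unit vectors p₁, p₂ with components (cos φ cos λ, cos φ sin λ, sin φ).
The central angle between the endpoints is δ = arccos(p₁·p₂) ≈ 2.398 rad (137.4°).
Interpolate at f = 3/5 with slerp weights a = sin((1−f)δ)/sin δ ≈ 1.209, b = sin(fδ)/sin δ ≈ 1.464.
p = a·p₁ + b·p₂ ≈ (-0.637, 0.748, 0.187); φ = arcsin(p_z) ≈ 10.78°, λ = atan2(p_y, p_x) ≈ 130.45°.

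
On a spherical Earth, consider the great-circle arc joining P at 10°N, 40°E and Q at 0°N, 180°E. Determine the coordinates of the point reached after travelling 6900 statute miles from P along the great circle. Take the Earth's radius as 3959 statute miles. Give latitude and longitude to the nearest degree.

≈ 10°N, 142°E

Write both endpoints as unit vectors p₁, p₂ with components (cos φ cos λ, cos φ sin λ, sin φ).
The central angle between the endpoints is δ = arccos(p₁·p₂) ≈ 2.426 rad (139.0°). The total great-circle distance is δ·R ≈ 2.426 × 3959 ≈ 9603 mi, so the target fraction is f = 6900/9603 ≈ 0.719.
Interpolate at f ≈ 0.719 with slerp weights a = sin((1−f)δ)/sin δ ≈ 0.961, b = sin(fδ)/sin δ ≈ 1.501.
p = a·p₁ + b·p₂ ≈ (-0.776, 0.608, 0.167); φ = arcsin(p_z) ≈ 9.61°, λ = atan2(p_y, p_x) ≈ 141.90°.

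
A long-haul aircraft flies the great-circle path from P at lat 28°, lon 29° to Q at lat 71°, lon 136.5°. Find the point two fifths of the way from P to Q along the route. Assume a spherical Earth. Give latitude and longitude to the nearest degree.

≈ lat 53°, lon 44°

Write both endpoints as unit vectors p₁, p₂ with components (cos φ cos λ, cos φ sin λ, sin φ).
The central angle between the endpoints is δ = arccos(p₁·p₂) ≈ 1.205 rad (69.1°).
Interpolate at f = 2/5 with slerp weights a = sin((1−f)δ)/sin δ ≈ 0.709, b = sin(fδ)/sin δ ≈ 0.496.
p = a·p₁ + b·p₂ ≈ (0.430, 0.415, 0.802); φ = arcsin(p_z) ≈ 53.33°, λ = atan2(p_y, p_x) ≈ 43.96°.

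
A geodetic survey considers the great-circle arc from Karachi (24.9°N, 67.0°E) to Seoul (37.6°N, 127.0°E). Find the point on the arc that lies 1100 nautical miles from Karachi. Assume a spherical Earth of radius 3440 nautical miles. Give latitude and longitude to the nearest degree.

≈ 33°N, 86°E

Convert each endpoint to a unit vector on the sphere (x = cos φ cos λ, y = cos φ sin λ, z = sin φ).
The central angle between the endpoints is δ = arccos(p₁·p₂) ≈ 0.907 rad (52.0°). The total great-circle distance is δ·R ≈ 0.907 × 3440 ≈ 3120 nmi, so the target fraction is f = 1100/3120 ≈ 0.353.
Interpolate at f ≈ 0.353 with slerp weights a = sin((1−f)δ)/sin δ ≈ 0.703, b = sin(fδ)/sin δ ≈ 0.399.
p = a·p₁ + b·p₂ ≈ (0.059, 0.840, 0.540); φ = arcsin(p_z) ≈ 32.66°, λ = atan2(p_y, p_x) ≈ 85.98°.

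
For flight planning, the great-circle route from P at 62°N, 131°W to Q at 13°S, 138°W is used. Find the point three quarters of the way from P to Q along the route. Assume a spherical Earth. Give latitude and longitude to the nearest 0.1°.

≈ 5.8°N, 136.9°W

Write both endpoints as unit vectors p₁, p₂ with components (cos φ cos λ, cos φ sin λ, sin φ).
The central angle between the endpoints is δ = arccos(p₁·p₂) ≈ 1.313 rad (75.2°).
Interpolate at f = 3/4 with slerp weights a = sin((1−f)δ)/sin δ ≈ 0.333, b = sin(fδ)/sin δ ≈ 0.862.
p = a·p₁ + b·p₂ ≈ (-0.726, -0.680, 0.101); φ = arcsin(p_z) ≈ 5.77°, λ = atan2(p_y, p_x) ≈ -136.90°.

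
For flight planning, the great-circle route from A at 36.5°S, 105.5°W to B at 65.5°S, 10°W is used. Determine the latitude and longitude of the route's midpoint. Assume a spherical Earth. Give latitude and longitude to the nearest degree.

From cos δ = sin φ₁ sin φ₂ + cos φ₁ cos φ₂ cos Δλ, the central angle is δ ≈ 1.036 rad (59.4°).
Interpolate at f = 1/2 with slerp weights a = sin((1−f)δ)/sin δ ≈ 0.576, b = sin(fδ)/sin δ ≈ 0.576.
p = a·p₁ + b·p₂ ≈ (0.111, -0.487, -0.866); φ = arcsin(p_z) ≈ -60.01°, λ = atan2(p_y, p_x) ≈ -77.12°.

≈ 60°S, 77°W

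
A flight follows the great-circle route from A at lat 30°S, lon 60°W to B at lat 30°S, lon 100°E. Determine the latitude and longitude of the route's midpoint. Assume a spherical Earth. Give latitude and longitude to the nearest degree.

≈ lat 73°S, lon 20°E

From cos δ = sin φ₁ sin φ₂ + cos φ₁ cos φ₂ cos Δλ, the central angle is δ ≈ 2.043 rad (117.1°).
Interpolate at f = 1/2 with slerp weights a = sin((1−f)δ)/sin δ ≈ 0.958, b = sin(fδ)/sin δ ≈ 0.958.
p = a·p₁ + b·p₂ ≈ (0.271, 0.099, -0.958); φ = arcsin(p_z) ≈ -73.26°, λ = atan2(p_y, p_x) ≈ 20.00°.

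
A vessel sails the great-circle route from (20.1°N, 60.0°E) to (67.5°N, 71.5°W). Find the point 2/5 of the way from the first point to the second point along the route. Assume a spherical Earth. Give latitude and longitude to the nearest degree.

Write both endpoints as unit vectors p₁, p₂ with components (cos φ cos λ, cos φ sin λ, sin φ).
The central angle between the endpoints is δ = arccos(p₁·p₂) ≈ 1.491 rad (85.4°).
Interpolate at f = 2/5 with slerp weights a = sin((1−f)δ)/sin δ ≈ 0.783, b = sin(fδ)/sin δ ≈ 0.564.
p = a·p₁ + b·p₂ ≈ (0.436, 0.432, 0.790); φ = arcsin(p_z) ≈ 52.15°, λ = atan2(p_y, p_x) ≈ 44.74°.

≈ (52°N, 45°E)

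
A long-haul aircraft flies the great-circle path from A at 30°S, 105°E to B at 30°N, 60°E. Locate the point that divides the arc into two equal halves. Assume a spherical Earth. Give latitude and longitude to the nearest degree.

≈ 0°N, 83°E

Convert each endpoint to a unit vector on the sphere (x = cos φ cos λ, y = cos φ sin λ, z = sin φ).
The central angle between the endpoints is δ = arccos(p₁·p₂) ≈ 1.287 rad (73.7°).
Interpolate at f = 1/2 with slerp weights a = sin((1−f)δ)/sin δ ≈ 0.625, b = sin(fδ)/sin δ ≈ 0.625.
p = a·p₁ + b·p₂ ≈ (0.131, 0.991, 0.000); φ = arcsin(p_z) ≈ 0.00°, λ = atan2(p_y, p_x) ≈ 82.50°.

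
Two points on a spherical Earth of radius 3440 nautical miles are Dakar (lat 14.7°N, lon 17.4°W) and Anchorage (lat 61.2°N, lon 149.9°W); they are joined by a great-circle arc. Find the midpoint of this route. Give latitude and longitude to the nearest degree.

≈ lat 57°N, lon 46°W

Convert each endpoint to a unit vector on the sphere (x = cos φ cos λ, y = cos φ sin λ, z = sin φ).
The central angle between the endpoints is δ = arccos(p₁·p₂) ≈ 1.663 rad (95.3°).
Interpolate at f = 1/2 with slerp weights a = sin((1−f)δ)/sin δ ≈ 0.742, b = sin(fδ)/sin δ ≈ 0.742.
p = a·p₁ + b·p₂ ≈ (0.376, -0.394, 0.839); φ = arcsin(p_z) ≈ 57.01°, λ = atan2(p_y, p_x) ≈ -46.36°.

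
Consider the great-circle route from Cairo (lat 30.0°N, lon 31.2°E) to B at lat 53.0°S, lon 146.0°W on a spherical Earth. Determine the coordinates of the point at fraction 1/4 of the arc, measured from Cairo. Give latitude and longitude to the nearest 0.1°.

Convert each endpoint to a unit vector on the sphere (x = cos φ cos λ, y = cos φ sin λ, z = sin φ).
The central angle between the endpoints is δ = arccos(p₁·p₂) ≈ 2.739 rad (156.9°).
Interpolate at f = 1/4 with slerp weights a = sin((1−f)δ)/sin δ ≈ 2.258, b = sin(fδ)/sin δ ≈ 1.612.
p = a·p₁ + b·p₂ ≈ (0.868, 0.470, -0.159); φ = arcsin(p_z) ≈ -9.14°, λ = atan2(p_y, p_x) ≈ 28.45°.

≈ lat 9.1°S, lon 28.4°E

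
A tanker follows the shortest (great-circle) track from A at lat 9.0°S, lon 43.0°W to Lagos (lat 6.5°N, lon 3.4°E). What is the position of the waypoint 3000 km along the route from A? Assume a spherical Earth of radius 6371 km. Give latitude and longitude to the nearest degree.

≈ lat 1°S, lon 17°W

Convert each endpoint to a unit vector on the sphere (x = cos φ cos λ, y = cos φ sin λ, z = sin φ).
The central angle between the endpoints is δ = arccos(p₁·p₂) ≈ 0.851 rad (48.8°). The total great-circle distance is δ·R ≈ 0.851 × 6371 ≈ 5423 km, so the target fraction is f = 3000/5423 ≈ 0.553.
Interpolate at f ≈ 0.553 with slerp weights a = sin((1−f)δ)/sin δ ≈ 0.494, b = sin(fδ)/sin δ ≈ 0.603.
p = a·p₁ + b·p₂ ≈ (0.955, -0.297, -0.009); φ = arcsin(p_z) ≈ -0.51°, λ = atan2(p_y, p_x) ≈ -17.28°.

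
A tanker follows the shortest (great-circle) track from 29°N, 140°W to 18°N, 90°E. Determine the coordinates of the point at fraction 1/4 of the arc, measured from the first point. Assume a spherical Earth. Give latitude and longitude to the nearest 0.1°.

Convert each endpoint to a unit vector on the sphere (x = cos φ cos λ, y = cos φ sin λ, z = sin φ).
The central angle between the endpoints is δ = arccos(p₁·p₂) ≈ 1.966 rad (112.6°).
Interpolate at f = 1/4 with slerp weights a = sin((1−f)δ)/sin δ ≈ 1.078, b = sin(fδ)/sin δ ≈ 0.511.
p = a·p₁ + b·p₂ ≈ (-0.723, -0.120, 0.681); φ = arcsin(p_z) ≈ 42.91°, λ = atan2(p_y, p_x) ≈ -170.57°.

≈ 42.9°N, 170.6°W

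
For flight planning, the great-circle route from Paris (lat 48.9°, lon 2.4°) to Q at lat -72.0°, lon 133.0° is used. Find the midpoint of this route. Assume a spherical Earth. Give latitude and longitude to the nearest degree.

Write both endpoints as unit vectors p₁, p₂ with components (cos φ cos λ, cos φ sin λ, sin φ).
The central angle between the endpoints is δ = arccos(p₁·p₂) ≈ 2.585 rad (148.1°).
Interpolate at f = 1/2 with slerp weights a = sin((1−f)δ)/sin δ ≈ 1.819, b = sin(fδ)/sin δ ≈ 1.819.
p = a·p₁ + b·p₂ ≈ (0.811, 0.461, -0.359); φ = arcsin(p_z) ≈ -21.05°, λ = atan2(p_y, p_x) ≈ 29.61°.

≈ lat -21°, lon 30°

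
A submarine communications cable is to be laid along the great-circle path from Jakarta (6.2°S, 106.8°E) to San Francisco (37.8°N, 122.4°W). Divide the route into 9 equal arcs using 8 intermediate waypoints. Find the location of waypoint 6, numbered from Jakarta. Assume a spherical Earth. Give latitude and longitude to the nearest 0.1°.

Write both endpoints as unit vectors p₁, p₂ with components (cos φ cos λ, cos φ sin λ, sin φ).
The central angle between the endpoints is δ = arccos(p₁·p₂) ≈ 2.189 rad (125.4°).
Interpolate at f = 6/9 with slerp weights a = sin((1−f)δ)/sin δ ≈ 0.818, b = sin(fδ)/sin δ ≈ 1.219.
p = a·p₁ + b·p₂ ≈ (-0.751, -0.035, 0.659); φ = arcsin(p_z) ≈ 41.23°, λ = atan2(p_y, p_x) ≈ -177.33°.

≈ (41.2°N, 177.3°W)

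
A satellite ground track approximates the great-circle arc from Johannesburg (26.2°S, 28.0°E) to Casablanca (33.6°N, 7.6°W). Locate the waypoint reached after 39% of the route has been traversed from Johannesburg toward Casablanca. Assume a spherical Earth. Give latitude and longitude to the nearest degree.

From cos δ = sin φ₁ sin φ₂ + cos φ₁ cos φ₂ cos Δλ, the central angle is δ ≈ 1.199 rad (68.7°).
Interpolate at f = 0.39 with slerp weights a = sin((1−f)δ)/sin δ ≈ 0.717, b = sin(fδ)/sin δ ≈ 0.484.
p = a·p₁ + b·p₂ ≈ (0.967, 0.249, -0.049); φ = arcsin(p_z) ≈ -2.80°, λ = atan2(p_y, p_x) ≈ 14.42°.

≈ 3°S, 14°E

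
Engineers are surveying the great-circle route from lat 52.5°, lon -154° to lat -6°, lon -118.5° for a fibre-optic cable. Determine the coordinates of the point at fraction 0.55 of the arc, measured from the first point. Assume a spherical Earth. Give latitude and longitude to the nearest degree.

Write both endpoints as unit vectors p₁, p₂ with components (cos φ cos λ, cos φ sin λ, sin φ).
The central angle between the endpoints is δ = arccos(p₁·p₂) ≈ 1.148 rad (65.8°).
Interpolate at f = 0.55 with slerp weights a = sin((1−f)δ)/sin δ ≈ 0.542, b = sin(fδ)/sin δ ≈ 0.647.
p = a·p₁ + b·p₂ ≈ (-0.604, -0.710, 0.362); φ = arcsin(p_z) ≈ 21.23°, λ = atan2(p_y, p_x) ≈ -130.35°.

≈ lat 21°, lon -130°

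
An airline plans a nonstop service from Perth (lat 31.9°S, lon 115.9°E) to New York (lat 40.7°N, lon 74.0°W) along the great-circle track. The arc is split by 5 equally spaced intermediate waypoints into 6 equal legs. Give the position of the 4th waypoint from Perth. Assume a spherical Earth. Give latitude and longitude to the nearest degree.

Write both endpoints as unit vectors p₁, p₂ with components (cos φ cos λ, cos φ sin λ, sin φ).
The central angle between the endpoints is δ = arccos(p₁·p₂) ≈ 2.935 rad (168.1°).
Interpolate at f = 4/6 with slerp weights a = sin((1−f)δ)/sin δ ≈ 4.035, b = sin(fδ)/sin δ ≈ 4.508.
p = a·p₁ + b·p₂ ≈ (-0.554, -0.203, 0.807); φ = arcsin(p_z) ≈ 53.81°, λ = atan2(p_y, p_x) ≈ -159.87°.

≈ lat 54°N, lon 160°W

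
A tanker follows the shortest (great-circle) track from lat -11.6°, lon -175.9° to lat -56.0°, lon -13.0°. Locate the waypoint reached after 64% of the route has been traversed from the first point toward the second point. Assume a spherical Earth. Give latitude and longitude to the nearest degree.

≈ lat -78°, lon -124°

From cos δ = sin φ₁ sin φ₂ + cos φ₁ cos φ₂ cos Δλ, the central angle is δ ≈ 1.936 rad (110.9°).
Interpolate at f = 0.64 with slerp weights a = sin((1−f)δ)/sin δ ≈ 0.687, b = sin(fδ)/sin δ ≈ 1.012.
p = a·p₁ + b·p₂ ≈ (-0.120, -0.175, -0.977); φ = arcsin(p_z) ≈ -77.73°, λ = atan2(p_y, p_x) ≈ -124.34°.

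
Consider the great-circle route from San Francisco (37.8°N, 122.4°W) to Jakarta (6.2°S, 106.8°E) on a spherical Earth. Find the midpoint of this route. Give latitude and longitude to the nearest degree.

The haversine formula gives a central angle δ ≈ 2.189 rad (125.4°) between the endpoints.
Interpolate at f = 1/2 with slerp weights a = sin((1−f)δ)/sin δ ≈ 1.090, b = sin(fδ)/sin δ ≈ 1.090.
p = a·p₁ + b·p₂ ≈ (-0.775, 0.310, 0.551); φ = arcsin(p_z) ≈ 33.41°, λ = atan2(p_y, p_x) ≈ 158.18°.

≈ 33°N, 158°E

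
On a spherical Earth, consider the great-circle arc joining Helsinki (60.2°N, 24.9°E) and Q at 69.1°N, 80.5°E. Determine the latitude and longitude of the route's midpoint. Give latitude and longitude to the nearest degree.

The haversine formula gives a central angle δ ≈ 0.425 rad (24.4°) between the endpoints.
Interpolate at f = 1/2 with slerp weights a = sin((1−f)δ)/sin δ ≈ 0.512, b = sin(fδ)/sin δ ≈ 0.512.
p = a·p₁ + b·p₂ ≈ (0.261, 0.287, 0.922); φ = arcsin(p_z) ≈ 67.19°, λ = atan2(p_y, p_x) ≈ 47.75°.

≈ 67°N, 48°E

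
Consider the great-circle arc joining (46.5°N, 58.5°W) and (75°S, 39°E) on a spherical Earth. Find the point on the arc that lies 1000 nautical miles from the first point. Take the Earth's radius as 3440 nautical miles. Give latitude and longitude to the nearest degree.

Convert each endpoint to a unit vector on the sphere (x = cos φ cos λ, y = cos φ sin λ, z = sin φ).
The central angle between the endpoints is δ = arccos(p₁·p₂) ≈ 2.380 rad (136.4°). The total great-circle distance is δ·R ≈ 2.380 × 3440 ≈ 8188 nmi, so the target fraction is f = 1000/8188 ≈ 0.122.
Interpolate at f ≈ 0.122 with slerp weights a = sin((1−f)δ)/sin δ ≈ 1.259, b = sin(fδ)/sin δ ≈ 0.415.
p = a·p₁ + b·p₂ ≈ (0.536, -0.671, 0.512); φ = arcsin(p_z) ≈ 30.78°, λ = atan2(p_y, p_x) ≈ -51.37°.

≈ (31°N, 51°W)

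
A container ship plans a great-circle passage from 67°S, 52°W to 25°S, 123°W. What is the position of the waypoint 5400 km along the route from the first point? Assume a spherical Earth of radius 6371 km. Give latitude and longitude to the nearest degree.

From cos δ = sin φ₁ sin φ₂ + cos φ₁ cos φ₂ cos Δλ, the central angle is δ ≈ 1.042 rad (59.7°). The total great-circle distance is δ·R ≈ 1.042 × 6371 ≈ 6640 km, so the target fraction is f = 5400/6640 ≈ 0.813.
Interpolate at f ≈ 0.813 with slerp weights a = sin((1−f)δ)/sin δ ≈ 0.224, b = sin(fδ)/sin δ ≈ 0.868.
p = a·p₁ + b·p₂ ≈ (-0.375, -0.729, -0.573); φ = arcsin(p_z) ≈ -34.96°, λ = atan2(p_y, p_x) ≈ -117.21°.

≈ 35°S, 117°W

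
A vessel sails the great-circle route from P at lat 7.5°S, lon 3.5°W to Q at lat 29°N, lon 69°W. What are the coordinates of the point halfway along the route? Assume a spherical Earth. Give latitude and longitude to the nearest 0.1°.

≈ lat 12.7°N, lon 33.9°W

The haversine formula gives a central angle δ ≈ 1.270 rad (72.8°) between the endpoints.
Interpolate at f = 1/2 with slerp weights a = sin((1−f)δ)/sin δ ≈ 0.621, b = sin(fδ)/sin δ ≈ 0.621.
p = a·p₁ + b·p₂ ≈ (0.809, -0.545, 0.220); φ = arcsin(p_z) ≈ 12.71°, λ = atan2(p_y, p_x) ≈ -33.94°.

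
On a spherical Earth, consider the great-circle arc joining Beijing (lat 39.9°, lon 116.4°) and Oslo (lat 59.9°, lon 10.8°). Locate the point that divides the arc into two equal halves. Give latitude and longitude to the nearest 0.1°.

Convert each endpoint to a unit vector on the sphere (x = cos φ cos λ, y = cos φ sin λ, z = sin φ).
The central angle between the endpoints is δ = arccos(p₁·p₂) ≈ 1.102 rad (63.2°).
Interpolate at f = 1/2 with slerp weights a = sin((1−f)δ)/sin δ ≈ 0.587, b = sin(fδ)/sin δ ≈ 0.587.
p = a·p₁ + b·p₂ ≈ (0.089, 0.458, 0.884); φ = arcsin(p_z) ≈ 62.16°, λ = atan2(p_y, p_x) ≈ 79.02°.

≈ lat 62.2°, lon 79.0°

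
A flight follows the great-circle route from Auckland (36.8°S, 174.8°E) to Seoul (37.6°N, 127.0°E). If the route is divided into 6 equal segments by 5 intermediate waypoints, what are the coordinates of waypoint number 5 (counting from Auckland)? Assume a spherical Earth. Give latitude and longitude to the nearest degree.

≈ 26°N, 136°E

From cos δ = sin φ₁ sin φ₂ + cos φ₁ cos φ₂ cos Δλ, the central angle is δ ≈ 1.510 rad (86.5°).
Interpolate at f = 5/6 with slerp weights a = sin((1−f)δ)/sin δ ≈ 0.249, b = sin(fδ)/sin δ ≈ 0.953.
p = a·p₁ + b·p₂ ≈ (-0.654, 0.621, 0.432); φ = arcsin(p_z) ≈ 25.61°, λ = atan2(p_y, p_x) ≈ 136.45°.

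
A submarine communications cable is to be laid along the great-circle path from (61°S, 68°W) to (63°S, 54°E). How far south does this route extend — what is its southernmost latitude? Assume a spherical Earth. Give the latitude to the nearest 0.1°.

≈ 75.6°S

The great circle lies in the plane with unit normal n̂ = (p₁ × p₂)/|p₁ × p₂|.
Here n̂_z ≈ +0.249; the vertex latitude is φ_max = arccos|n̂_z| ≈ 75.6°.
Check via Clairaut: cos φ_max = |cos φ₁| · sin C = cos(61.0°)·sin(149.1°) ≈ 0.249, again giving ≈ 75.6°.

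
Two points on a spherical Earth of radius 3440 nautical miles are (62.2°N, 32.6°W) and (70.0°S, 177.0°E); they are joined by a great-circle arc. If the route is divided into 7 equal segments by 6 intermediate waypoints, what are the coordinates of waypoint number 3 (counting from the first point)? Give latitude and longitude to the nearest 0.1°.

≈ (1.8°S, 73.7°W)

The haversine formula gives a central angle δ ≈ 2.896 rad (165.9°) between the endpoints.
Interpolate at f = 3/7 with slerp weights a = sin((1−f)δ)/sin δ ≈ 4.094, b = sin(fδ)/sin δ ≈ 3.887.
p = a·p₁ + b·p₂ ≈ (0.281, -0.959, -0.031); φ = arcsin(p_z) ≈ -1.79°, λ = atan2(p_y, p_x) ≈ -73.68°.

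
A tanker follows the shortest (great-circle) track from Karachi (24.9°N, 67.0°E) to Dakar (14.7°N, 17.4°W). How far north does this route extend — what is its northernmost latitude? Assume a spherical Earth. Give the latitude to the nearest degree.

The great circle lies in the plane with unit normal n̂ = (p₁ × p₂)/|p₁ × p₂|.
Here n̂_z ≈ -0.890; the vertex latitude is φ_max = arccos|n̂_z| ≈ 27.2°.
Check via Clairaut: cos φ_max = |cos φ₁| · sin C = cos(24.9°)·sin(78.8°) ≈ 0.890, again giving ≈ 27.2°.

≈ 27°N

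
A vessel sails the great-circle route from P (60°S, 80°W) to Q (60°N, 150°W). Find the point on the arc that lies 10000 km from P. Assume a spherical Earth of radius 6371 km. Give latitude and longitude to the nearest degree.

≈ (23°N, 123°W)

From cos δ = sin φ₁ sin φ₂ + cos φ₁ cos φ₂ cos Δλ, the central angle is δ ≈ 2.298 rad (131.6°). The total great-circle distance is δ·R ≈ 2.298 × 6371 ≈ 14638 km, so the target fraction is f = 10000/14638 ≈ 0.683.
Interpolate at f ≈ 0.683 with slerp weights a = sin((1−f)δ)/sin δ ≈ 0.890, b = sin(fδ)/sin δ ≈ 1.338.
p = a·p₁ + b·p₂ ≈ (-0.502, -0.773, 0.388); φ = arcsin(p_z) ≈ 22.82°, λ = atan2(p_y, p_x) ≈ -123.01°.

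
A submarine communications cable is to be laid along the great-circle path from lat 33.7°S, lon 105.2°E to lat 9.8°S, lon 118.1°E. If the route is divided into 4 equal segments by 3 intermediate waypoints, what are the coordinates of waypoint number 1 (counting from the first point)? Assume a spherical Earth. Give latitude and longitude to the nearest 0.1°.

≈ lat 27.8°S, lon 108.9°E

Write both endpoints as unit vectors p₁, p₂ with components (cos φ cos λ, cos φ sin λ, sin φ).
The central angle between the endpoints is δ = arccos(p₁·p₂) ≈ 0.466 rad (26.7°).
Interpolate at f = 1/4 with slerp weights a = sin((1−f)δ)/sin δ ≈ 0.762, b = sin(fδ)/sin δ ≈ 0.259.
p = a·p₁ + b·p₂ ≈ (-0.286, 0.837, -0.467); φ = arcsin(p_z) ≈ -27.83°, λ = atan2(p_y, p_x) ≈ 108.89°.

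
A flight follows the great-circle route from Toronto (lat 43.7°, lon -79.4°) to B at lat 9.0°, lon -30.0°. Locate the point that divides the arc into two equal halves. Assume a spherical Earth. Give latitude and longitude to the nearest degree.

≈ lat 29°, lon -51°

The haversine formula gives a central angle δ ≈ 0.961 rad (55.1°) between the endpoints.
Interpolate at f = 1/2 with slerp weights a = sin((1−f)δ)/sin δ ≈ 0.564, b = sin(fδ)/sin δ ≈ 0.564.
p = a·p₁ + b·p₂ ≈ (0.557, -0.679, 0.478); φ = arcsin(p_z) ≈ 28.54°, λ = atan2(p_y, p_x) ≈ -50.63°.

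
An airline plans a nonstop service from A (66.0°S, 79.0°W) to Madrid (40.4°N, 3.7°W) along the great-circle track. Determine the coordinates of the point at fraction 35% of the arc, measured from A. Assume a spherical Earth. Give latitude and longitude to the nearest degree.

≈ (32°S, 36°W)

Write both endpoints as unit vectors p₁, p₂ with components (cos φ cos λ, cos φ sin λ, sin φ).
The central angle between the endpoints is δ = arccos(p₁·p₂) ≈ 2.110 rad (120.9°).
Interpolate at f = 0.35 with slerp weights a = sin((1−f)δ)/sin δ ≈ 1.142, b = sin(fδ)/sin δ ≈ 0.785.
p = a·p₁ + b·p₂ ≈ (0.685, -0.495, -0.535); φ = arcsin(p_z) ≈ -32.35°, λ = atan2(p_y, p_x) ≈ -35.84°.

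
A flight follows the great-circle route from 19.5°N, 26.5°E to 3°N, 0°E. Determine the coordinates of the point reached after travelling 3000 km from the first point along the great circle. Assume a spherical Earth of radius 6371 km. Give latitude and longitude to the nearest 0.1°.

The haversine formula gives a central angle δ ≈ 0.536 rad (30.7°) between the endpoints. The total great-circle distance is δ·R ≈ 0.536 × 6371 ≈ 3413 km, so the target fraction is f = 3000/3413 ≈ 0.879.
Interpolate at f ≈ 0.879 with slerp weights a = sin((1−f)δ)/sin δ ≈ 0.127, b = sin(fδ)/sin δ ≈ 0.889.
p = a·p₁ + b·p₂ ≈ (0.995, 0.053, 0.089); φ = arcsin(p_z) ≈ 5.10°, λ = atan2(p_y, p_x) ≈ 3.07°.

≈ 5.1°N, 3.1°E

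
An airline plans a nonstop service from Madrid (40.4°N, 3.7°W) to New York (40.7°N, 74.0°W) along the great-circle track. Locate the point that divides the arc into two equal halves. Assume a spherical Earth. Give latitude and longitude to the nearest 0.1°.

Convert each endpoint to a unit vector on the sphere (x = cos φ cos λ, y = cos φ sin λ, z = sin φ).
The central angle between the endpoints is δ = arccos(p₁·p₂) ≈ 0.906 rad (51.9°).
Interpolate at f = 1/2 with slerp weights a = sin((1−f)δ)/sin δ ≈ 0.556, b = sin(fδ)/sin δ ≈ 0.556.
p = a·p₁ + b·p₂ ≈ (0.539, -0.433, 0.723); φ = arcsin(p_z) ≈ 46.30°, λ = atan2(p_y, p_x) ≈ -38.76°.

≈ (46.3°N, 38.8°W)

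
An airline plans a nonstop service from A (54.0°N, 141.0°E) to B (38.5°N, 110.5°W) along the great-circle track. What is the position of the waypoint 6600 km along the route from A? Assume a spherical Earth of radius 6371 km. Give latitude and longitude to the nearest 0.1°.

The haversine formula gives a central angle δ ≈ 1.205 rad (69.0°) between the endpoints. The total great-circle distance is δ·R ≈ 1.205 × 6371 ≈ 7677 km, so the target fraction is f = 6600/7677 ≈ 0.860.
Interpolate at f ≈ 0.860 with slerp weights a = sin((1−f)δ)/sin δ ≈ 0.180, b = sin(fδ)/sin δ ≈ 0.921.
p = a·p₁ + b·p₂ ≈ (-0.335, -0.609, 0.719); φ = arcsin(p_z) ≈ 46.00°, λ = atan2(p_y, p_x) ≈ -118.81°.

≈ (46.0°N, 118.8°W)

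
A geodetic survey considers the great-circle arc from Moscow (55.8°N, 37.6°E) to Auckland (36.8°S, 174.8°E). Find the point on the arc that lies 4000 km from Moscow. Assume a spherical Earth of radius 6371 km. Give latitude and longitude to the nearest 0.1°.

≈ 49.2°N, 97.7°E

Convert each endpoint to a unit vector on the sphere (x = cos φ cos λ, y = cos φ sin λ, z = sin φ).
The central angle between the endpoints is δ = arccos(p₁·p₂) ≈ 2.542 rad (145.7°). The total great-circle distance is δ·R ≈ 2.542 × 6371 ≈ 16196 km, so the target fraction is f = 4000/16196 ≈ 0.247.
Interpolate at f ≈ 0.247 with slerp weights a = sin((1−f)δ)/sin δ ≈ 1.669, b = sin(fδ)/sin δ ≈ 1.041.
p = a·p₁ + b·p₂ ≈ (-0.087, 0.648, 0.757); φ = arcsin(p_z) ≈ 49.17°, λ = atan2(p_y, p_x) ≈ 97.65°.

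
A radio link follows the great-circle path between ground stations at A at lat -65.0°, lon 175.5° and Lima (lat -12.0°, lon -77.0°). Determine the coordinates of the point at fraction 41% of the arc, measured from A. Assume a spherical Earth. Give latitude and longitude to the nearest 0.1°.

≈ lat -55.7°, lon -110.8°

Write both endpoints as unit vectors p₁, p₂ with components (cos φ cos λ, cos φ sin λ, sin φ).
The central angle between the endpoints is δ = arccos(p₁·p₂) ≈ 1.507 rad (86.3°).
Interpolate at f = 0.41 with slerp weights a = sin((1−f)δ)/sin δ ≈ 0.778, b = sin(fδ)/sin δ ≈ 0.580.
p = a·p₁ + b·p₂ ≈ (-0.200, -0.527, -0.826); φ = arcsin(p_z) ≈ -55.67°, λ = atan2(p_y, p_x) ≈ -110.78°.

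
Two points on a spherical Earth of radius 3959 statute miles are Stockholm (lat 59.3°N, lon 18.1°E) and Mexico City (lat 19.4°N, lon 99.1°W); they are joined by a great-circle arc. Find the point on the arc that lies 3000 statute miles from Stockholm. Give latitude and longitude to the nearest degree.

Write both endpoints as unit vectors p₁, p₂ with components (cos φ cos λ, cos φ sin λ, sin φ).
The central angle between the endpoints is δ = arccos(p₁·p₂) ≈ 1.505 rad (86.2°). The total great-circle distance is δ·R ≈ 1.505 × 3959 ≈ 5959 mi, so the target fraction is f = 3000/5959 ≈ 0.503.
Interpolate at f ≈ 0.503 with slerp weights a = sin((1−f)δ)/sin δ ≈ 0.681, b = sin(fδ)/sin δ ≈ 0.689.
p = a·p₁ + b·p₂ ≈ (0.228, -0.533, 0.815); φ = arcsin(p_z) ≈ 54.55°, λ = atan2(p_y, p_x) ≈ -66.87°.

≈ lat 55°N, lon 67°W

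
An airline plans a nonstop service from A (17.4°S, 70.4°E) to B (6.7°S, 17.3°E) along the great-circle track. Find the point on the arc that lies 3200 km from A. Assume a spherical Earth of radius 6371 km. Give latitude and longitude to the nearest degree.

≈ (13°S, 41°E)

The haversine formula gives a central angle δ ≈ 0.922 rad (52.8°) between the endpoints. The total great-circle distance is δ·R ≈ 0.922 × 6371 ≈ 5877 km, so the target fraction is f = 3200/5877 ≈ 0.545.
Interpolate at f ≈ 0.545 with slerp weights a = sin((1−f)δ)/sin δ ≈ 0.512, b = sin(fδ)/sin δ ≈ 0.604.
p = a·p₁ + b·p₂ ≈ (0.737, 0.638, -0.223); φ = arcsin(p_z) ≈ -12.91°, λ = atan2(p_y, p_x) ≈ 40.92°.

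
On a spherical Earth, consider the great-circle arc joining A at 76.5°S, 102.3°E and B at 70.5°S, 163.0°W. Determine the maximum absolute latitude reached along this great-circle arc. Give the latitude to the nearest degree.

≈ 79°S

The great circle lies in the plane with unit normal n̂ = (p₁ × p₂)/|p₁ × p₂|.
Here n̂_z ≈ +0.188; the vertex latitude is φ_max = arccos|n̂_z| ≈ 79.2°.
Check via Clairaut: cos φ_max = |cos φ₁| · sin C = cos(76.5°)·sin(126.6°) ≈ 0.188, again giving ≈ 79.2°.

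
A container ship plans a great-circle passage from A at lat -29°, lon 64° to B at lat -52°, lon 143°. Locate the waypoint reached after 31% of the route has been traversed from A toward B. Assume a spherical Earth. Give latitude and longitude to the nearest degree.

≈ lat -42°, lon 81°

Convert each endpoint to a unit vector on the sphere (x = cos φ cos λ, y = cos φ sin λ, z = sin φ).
The central angle between the endpoints is δ = arccos(p₁·p₂) ≈ 1.065 rad (61.0°).
Interpolate at f = 0.31 with slerp weights a = sin((1−f)δ)/sin δ ≈ 0.766, b = sin(fδ)/sin δ ≈ 0.371.
p = a·p₁ + b·p₂ ≈ (0.112, 0.740, -0.664); φ = arcsin(p_z) ≈ -41.57°, λ = atan2(p_y, p_x) ≈ 81.42°.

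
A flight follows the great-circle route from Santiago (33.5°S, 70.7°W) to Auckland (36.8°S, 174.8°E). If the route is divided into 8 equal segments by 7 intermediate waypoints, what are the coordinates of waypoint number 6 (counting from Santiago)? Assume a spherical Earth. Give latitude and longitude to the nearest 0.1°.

≈ 48.5°S, 160.1°W

From cos δ = sin φ₁ sin φ₂ + cos φ₁ cos φ₂ cos Δλ, the central angle is δ ≈ 1.517 rad (86.9°).
Interpolate at f = 6/8 with slerp weights a = sin((1−f)δ)/sin δ ≈ 0.371, b = sin(fδ)/sin δ ≈ 0.909.
p = a·p₁ + b·p₂ ≈ (-0.623, -0.226, -0.749); φ = arcsin(p_z) ≈ -48.52°, λ = atan2(p_y, p_x) ≈ -160.07°.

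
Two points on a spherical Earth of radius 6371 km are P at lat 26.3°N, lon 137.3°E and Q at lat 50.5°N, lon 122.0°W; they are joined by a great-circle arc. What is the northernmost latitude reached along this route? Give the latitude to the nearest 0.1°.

The great circle lies in the plane with unit normal n̂ = (p₁ × p₂)/|p₁ × p₂|.
Here n̂_z ≈ +0.577; the vertex latitude is φ_max = arccos|n̂_z| ≈ 54.8°.

≈ 54.8°N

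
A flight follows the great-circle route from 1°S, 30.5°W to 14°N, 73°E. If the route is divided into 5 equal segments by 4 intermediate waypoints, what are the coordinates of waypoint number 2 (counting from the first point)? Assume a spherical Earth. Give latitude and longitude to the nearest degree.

From cos δ = sin φ₁ sin φ₂ + cos φ₁ cos φ₂ cos Δλ, the central angle is δ ≈ 1.804 rad (103.3°).
Interpolate at f = 2/5 with slerp weights a = sin((1−f)δ)/sin δ ≈ 0.907, b = sin(fδ)/sin δ ≈ 0.679.
p = a·p₁ + b·p₂ ≈ (0.974, 0.169, 0.148); φ = arcsin(p_z) ≈ 8.53°, λ = atan2(p_y, p_x) ≈ 9.86°.

≈ 9°N, 10°E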